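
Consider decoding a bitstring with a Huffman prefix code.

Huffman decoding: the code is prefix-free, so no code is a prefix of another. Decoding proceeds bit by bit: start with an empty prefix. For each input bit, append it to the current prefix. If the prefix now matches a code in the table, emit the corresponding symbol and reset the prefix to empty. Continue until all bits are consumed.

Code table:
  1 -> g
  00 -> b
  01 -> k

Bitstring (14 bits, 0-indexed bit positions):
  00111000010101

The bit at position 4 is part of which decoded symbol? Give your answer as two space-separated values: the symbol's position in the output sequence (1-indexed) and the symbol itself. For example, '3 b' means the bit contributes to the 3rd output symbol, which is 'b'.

Answer: 4 g

Derivation:
Bit 0: prefix='0' (no match yet)
Bit 1: prefix='00' -> emit 'b', reset
Bit 2: prefix='1' -> emit 'g', reset
Bit 3: prefix='1' -> emit 'g', reset
Bit 4: prefix='1' -> emit 'g', reset
Bit 5: prefix='0' (no match yet)
Bit 6: prefix='00' -> emit 'b', reset
Bit 7: prefix='0' (no match yet)
Bit 8: prefix='00' -> emit 'b', reset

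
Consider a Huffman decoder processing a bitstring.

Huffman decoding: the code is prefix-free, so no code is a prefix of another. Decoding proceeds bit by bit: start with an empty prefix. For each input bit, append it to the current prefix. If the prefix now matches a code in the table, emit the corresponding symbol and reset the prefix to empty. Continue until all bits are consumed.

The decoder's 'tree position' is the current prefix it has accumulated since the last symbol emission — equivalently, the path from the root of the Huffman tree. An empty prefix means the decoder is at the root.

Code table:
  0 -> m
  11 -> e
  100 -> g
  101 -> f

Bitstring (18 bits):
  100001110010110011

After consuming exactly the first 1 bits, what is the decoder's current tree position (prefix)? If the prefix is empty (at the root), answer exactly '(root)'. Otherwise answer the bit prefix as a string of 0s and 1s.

Answer: 1

Derivation:
Bit 0: prefix='1' (no match yet)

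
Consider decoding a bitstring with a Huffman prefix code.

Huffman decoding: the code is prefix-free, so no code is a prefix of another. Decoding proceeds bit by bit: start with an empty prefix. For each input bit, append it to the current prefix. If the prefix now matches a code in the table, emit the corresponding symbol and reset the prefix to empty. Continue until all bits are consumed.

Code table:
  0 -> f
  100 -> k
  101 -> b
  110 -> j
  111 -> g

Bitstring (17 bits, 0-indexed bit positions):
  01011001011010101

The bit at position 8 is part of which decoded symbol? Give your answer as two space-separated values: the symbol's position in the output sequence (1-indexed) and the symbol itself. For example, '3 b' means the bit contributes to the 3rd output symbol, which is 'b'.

Answer: 4 b

Derivation:
Bit 0: prefix='0' -> emit 'f', reset
Bit 1: prefix='1' (no match yet)
Bit 2: prefix='10' (no match yet)
Bit 3: prefix='101' -> emit 'b', reset
Bit 4: prefix='1' (no match yet)
Bit 5: prefix='10' (no match yet)
Bit 6: prefix='100' -> emit 'k', reset
Bit 7: prefix='1' (no match yet)
Bit 8: prefix='10' (no match yet)
Bit 9: prefix='101' -> emit 'b', reset
Bit 10: prefix='1' (no match yet)
Bit 11: prefix='10' (no match yet)
Bit 12: prefix='101' -> emit 'b', reset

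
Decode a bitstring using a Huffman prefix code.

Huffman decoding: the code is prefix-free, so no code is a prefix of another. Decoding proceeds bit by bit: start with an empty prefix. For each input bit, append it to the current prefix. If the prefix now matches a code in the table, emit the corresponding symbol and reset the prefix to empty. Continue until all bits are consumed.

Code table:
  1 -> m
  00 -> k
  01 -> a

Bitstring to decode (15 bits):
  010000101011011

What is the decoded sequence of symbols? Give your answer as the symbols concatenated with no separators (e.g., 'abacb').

Answer: akkmaamam

Derivation:
Bit 0: prefix='0' (no match yet)
Bit 1: prefix='01' -> emit 'a', reset
Bit 2: prefix='0' (no match yet)
Bit 3: prefix='00' -> emit 'k', reset
Bit 4: prefix='0' (no match yet)
Bit 5: prefix='00' -> emit 'k', reset
Bit 6: prefix='1' -> emit 'm', reset
Bit 7: prefix='0' (no match yet)
Bit 8: prefix='01' -> emit 'a', reset
Bit 9: prefix='0' (no match yet)
Bit 10: prefix='01' -> emit 'a', reset
Bit 11: prefix='1' -> emit 'm', reset
Bit 12: prefix='0' (no match yet)
Bit 13: prefix='01' -> emit 'a', reset
Bit 14: prefix='1' -> emit 'm', reset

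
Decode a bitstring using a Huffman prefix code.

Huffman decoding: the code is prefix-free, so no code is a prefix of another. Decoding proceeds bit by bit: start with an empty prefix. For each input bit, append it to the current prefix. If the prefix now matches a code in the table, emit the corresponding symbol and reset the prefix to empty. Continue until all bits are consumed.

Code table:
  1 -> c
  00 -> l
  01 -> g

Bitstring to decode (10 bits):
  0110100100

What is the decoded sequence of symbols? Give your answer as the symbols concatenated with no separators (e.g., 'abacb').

Bit 0: prefix='0' (no match yet)
Bit 1: prefix='01' -> emit 'g', reset
Bit 2: prefix='1' -> emit 'c', reset
Bit 3: prefix='0' (no match yet)
Bit 4: prefix='01' -> emit 'g', reset
Bit 5: prefix='0' (no match yet)
Bit 6: prefix='00' -> emit 'l', reset
Bit 7: prefix='1' -> emit 'c', reset
Bit 8: prefix='0' (no match yet)
Bit 9: prefix='00' -> emit 'l', reset

Answer: gcglcl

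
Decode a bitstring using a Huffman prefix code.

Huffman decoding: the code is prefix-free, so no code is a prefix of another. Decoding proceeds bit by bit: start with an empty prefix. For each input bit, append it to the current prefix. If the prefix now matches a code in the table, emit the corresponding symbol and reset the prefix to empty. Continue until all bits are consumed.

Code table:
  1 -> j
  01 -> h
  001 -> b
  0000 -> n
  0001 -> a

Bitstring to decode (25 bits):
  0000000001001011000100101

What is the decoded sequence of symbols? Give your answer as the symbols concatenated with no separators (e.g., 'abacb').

Answer: nnhbhjabh

Derivation:
Bit 0: prefix='0' (no match yet)
Bit 1: prefix='00' (no match yet)
Bit 2: prefix='000' (no match yet)
Bit 3: prefix='0000' -> emit 'n', reset
Bit 4: prefix='0' (no match yet)
Bit 5: prefix='00' (no match yet)
Bit 6: prefix='000' (no match yet)
Bit 7: prefix='0000' -> emit 'n', reset
Bit 8: prefix='0' (no match yet)
Bit 9: prefix='01' -> emit 'h', reset
Bit 10: prefix='0' (no match yet)
Bit 11: prefix='00' (no match yet)
Bit 12: prefix='001' -> emit 'b', reset
Bit 13: prefix='0' (no match yet)
Bit 14: prefix='01' -> emit 'h', reset
Bit 15: prefix='1' -> emit 'j', reset
Bit 16: prefix='0' (no match yet)
Bit 17: prefix='00' (no match yet)
Bit 18: prefix='000' (no match yet)
Bit 19: prefix='0001' -> emit 'a', reset
Bit 20: prefix='0' (no match yet)
Bit 21: prefix='00' (no match yet)
Bit 22: prefix='001' -> emit 'b', reset
Bit 23: prefix='0' (no match yet)
Bit 24: prefix='01' -> emit 'h', reset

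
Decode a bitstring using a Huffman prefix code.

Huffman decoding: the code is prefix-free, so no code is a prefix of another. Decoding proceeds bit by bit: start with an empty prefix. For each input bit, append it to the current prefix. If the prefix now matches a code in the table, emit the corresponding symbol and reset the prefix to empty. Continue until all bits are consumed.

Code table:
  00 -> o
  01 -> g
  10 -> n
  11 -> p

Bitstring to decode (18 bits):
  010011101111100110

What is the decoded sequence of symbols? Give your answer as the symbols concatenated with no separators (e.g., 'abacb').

Bit 0: prefix='0' (no match yet)
Bit 1: prefix='01' -> emit 'g', reset
Bit 2: prefix='0' (no match yet)
Bit 3: prefix='00' -> emit 'o', reset
Bit 4: prefix='1' (no match yet)
Bit 5: prefix='11' -> emit 'p', reset
Bit 6: prefix='1' (no match yet)
Bit 7: prefix='10' -> emit 'n', reset
Bit 8: prefix='1' (no match yet)
Bit 9: prefix='11' -> emit 'p', reset
Bit 10: prefix='1' (no match yet)
Bit 11: prefix='11' -> emit 'p', reset
Bit 12: prefix='1' (no match yet)
Bit 13: prefix='10' -> emit 'n', reset
Bit 14: prefix='0' (no match yet)
Bit 15: prefix='01' -> emit 'g', reset
Bit 16: prefix='1' (no match yet)
Bit 17: prefix='10' -> emit 'n', reset

Answer: gopnppngn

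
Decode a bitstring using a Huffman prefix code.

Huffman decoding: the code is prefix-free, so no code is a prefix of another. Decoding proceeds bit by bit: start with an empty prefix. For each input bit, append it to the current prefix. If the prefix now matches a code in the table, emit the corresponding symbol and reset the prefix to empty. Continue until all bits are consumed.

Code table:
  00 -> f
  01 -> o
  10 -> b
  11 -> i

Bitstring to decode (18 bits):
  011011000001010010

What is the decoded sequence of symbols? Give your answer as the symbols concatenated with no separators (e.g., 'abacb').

Answer: obiffoofb

Derivation:
Bit 0: prefix='0' (no match yet)
Bit 1: prefix='01' -> emit 'o', reset
Bit 2: prefix='1' (no match yet)
Bit 3: prefix='10' -> emit 'b', reset
Bit 4: prefix='1' (no match yet)
Bit 5: prefix='11' -> emit 'i', reset
Bit 6: prefix='0' (no match yet)
Bit 7: prefix='00' -> emit 'f', reset
Bit 8: prefix='0' (no match yet)
Bit 9: prefix='00' -> emit 'f', reset
Bit 10: prefix='0' (no match yet)
Bit 11: prefix='01' -> emit 'o', reset
Bit 12: prefix='0' (no match yet)
Bit 13: prefix='01' -> emit 'o', reset
Bit 14: prefix='0' (no match yet)
Bit 15: prefix='00' -> emit 'f', reset
Bit 16: prefix='1' (no match yet)
Bit 17: prefix='10' -> emit 'b', reset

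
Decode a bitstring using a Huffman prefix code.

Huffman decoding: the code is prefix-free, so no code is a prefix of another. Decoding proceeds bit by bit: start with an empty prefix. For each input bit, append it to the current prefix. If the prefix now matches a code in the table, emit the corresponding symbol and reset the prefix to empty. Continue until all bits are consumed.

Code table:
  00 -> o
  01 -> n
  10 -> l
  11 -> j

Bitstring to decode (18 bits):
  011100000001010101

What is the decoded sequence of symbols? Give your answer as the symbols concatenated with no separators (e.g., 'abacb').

Bit 0: prefix='0' (no match yet)
Bit 1: prefix='01' -> emit 'n', reset
Bit 2: prefix='1' (no match yet)
Bit 3: prefix='11' -> emit 'j', reset
Bit 4: prefix='0' (no match yet)
Bit 5: prefix='00' -> emit 'o', reset
Bit 6: prefix='0' (no match yet)
Bit 7: prefix='00' -> emit 'o', reset
Bit 8: prefix='0' (no match yet)
Bit 9: prefix='00' -> emit 'o', reset
Bit 10: prefix='0' (no match yet)
Bit 11: prefix='01' -> emit 'n', reset
Bit 12: prefix='0' (no match yet)
Bit 13: prefix='01' -> emit 'n', reset
Bit 14: prefix='0' (no match yet)
Bit 15: prefix='01' -> emit 'n', reset
Bit 16: prefix='0' (no match yet)
Bit 17: prefix='01' -> emit 'n', reset

Answer: njooonnnn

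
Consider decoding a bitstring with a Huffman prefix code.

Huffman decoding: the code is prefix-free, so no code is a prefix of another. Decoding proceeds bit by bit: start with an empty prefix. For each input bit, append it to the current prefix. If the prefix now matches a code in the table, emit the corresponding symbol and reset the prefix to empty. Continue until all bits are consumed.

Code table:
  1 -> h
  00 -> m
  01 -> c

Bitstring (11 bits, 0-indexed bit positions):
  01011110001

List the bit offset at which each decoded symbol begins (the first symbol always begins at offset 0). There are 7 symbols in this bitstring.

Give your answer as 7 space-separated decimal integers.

Answer: 0 2 4 5 6 7 9

Derivation:
Bit 0: prefix='0' (no match yet)
Bit 1: prefix='01' -> emit 'c', reset
Bit 2: prefix='0' (no match yet)
Bit 3: prefix='01' -> emit 'c', reset
Bit 4: prefix='1' -> emit 'h', reset
Bit 5: prefix='1' -> emit 'h', reset
Bit 6: prefix='1' -> emit 'h', reset
Bit 7: prefix='0' (no match yet)
Bit 8: prefix='00' -> emit 'm', reset
Bit 9: prefix='0' (no match yet)
Bit 10: prefix='01' -> emit 'c', reset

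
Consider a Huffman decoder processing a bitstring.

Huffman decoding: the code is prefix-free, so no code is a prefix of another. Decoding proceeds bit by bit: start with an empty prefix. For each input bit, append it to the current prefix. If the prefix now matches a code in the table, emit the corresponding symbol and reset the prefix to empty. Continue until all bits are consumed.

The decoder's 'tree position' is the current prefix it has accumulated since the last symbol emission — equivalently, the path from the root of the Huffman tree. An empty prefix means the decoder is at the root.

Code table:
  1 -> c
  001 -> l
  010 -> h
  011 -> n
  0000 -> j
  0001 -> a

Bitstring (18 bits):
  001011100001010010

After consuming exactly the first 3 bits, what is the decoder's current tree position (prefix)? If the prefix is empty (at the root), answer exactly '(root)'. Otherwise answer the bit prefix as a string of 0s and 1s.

Bit 0: prefix='0' (no match yet)
Bit 1: prefix='00' (no match yet)
Bit 2: prefix='001' -> emit 'l', reset

Answer: (root)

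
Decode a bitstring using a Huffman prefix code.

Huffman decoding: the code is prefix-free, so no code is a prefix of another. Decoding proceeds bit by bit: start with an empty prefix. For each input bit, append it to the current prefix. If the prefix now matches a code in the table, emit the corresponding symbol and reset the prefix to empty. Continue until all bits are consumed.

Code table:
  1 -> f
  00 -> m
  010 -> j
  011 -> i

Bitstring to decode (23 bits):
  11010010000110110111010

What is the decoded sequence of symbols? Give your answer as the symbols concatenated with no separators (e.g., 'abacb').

Bit 0: prefix='1' -> emit 'f', reset
Bit 1: prefix='1' -> emit 'f', reset
Bit 2: prefix='0' (no match yet)
Bit 3: prefix='01' (no match yet)
Bit 4: prefix='010' -> emit 'j', reset
Bit 5: prefix='0' (no match yet)
Bit 6: prefix='01' (no match yet)
Bit 7: prefix='010' -> emit 'j', reset
Bit 8: prefix='0' (no match yet)
Bit 9: prefix='00' -> emit 'm', reset
Bit 10: prefix='0' (no match yet)
Bit 11: prefix='01' (no match yet)
Bit 12: prefix='011' -> emit 'i', reset
Bit 13: prefix='0' (no match yet)
Bit 14: prefix='01' (no match yet)
Bit 15: prefix='011' -> emit 'i', reset
Bit 16: prefix='0' (no match yet)
Bit 17: prefix='01' (no match yet)
Bit 18: prefix='011' -> emit 'i', reset
Bit 19: prefix='1' -> emit 'f', reset
Bit 20: prefix='0' (no match yet)
Bit 21: prefix='01' (no match yet)
Bit 22: prefix='010' -> emit 'j', reset

Answer: ffjjmiiifj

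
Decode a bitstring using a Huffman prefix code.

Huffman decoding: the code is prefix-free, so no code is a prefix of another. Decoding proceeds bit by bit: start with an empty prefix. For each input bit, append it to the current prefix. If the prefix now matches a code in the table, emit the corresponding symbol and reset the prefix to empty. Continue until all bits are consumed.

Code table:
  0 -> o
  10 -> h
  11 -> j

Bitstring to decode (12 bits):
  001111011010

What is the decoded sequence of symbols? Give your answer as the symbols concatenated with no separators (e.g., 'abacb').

Answer: oojjojoh

Derivation:
Bit 0: prefix='0' -> emit 'o', reset
Bit 1: prefix='0' -> emit 'o', reset
Bit 2: prefix='1' (no match yet)
Bit 3: prefix='11' -> emit 'j', reset
Bit 4: prefix='1' (no match yet)
Bit 5: prefix='11' -> emit 'j', reset
Bit 6: prefix='0' -> emit 'o', reset
Bit 7: prefix='1' (no match yet)
Bit 8: prefix='11' -> emit 'j', reset
Bit 9: prefix='0' -> emit 'o', reset
Bit 10: prefix='1' (no match yet)
Bit 11: prefix='10' -> emit 'h', reset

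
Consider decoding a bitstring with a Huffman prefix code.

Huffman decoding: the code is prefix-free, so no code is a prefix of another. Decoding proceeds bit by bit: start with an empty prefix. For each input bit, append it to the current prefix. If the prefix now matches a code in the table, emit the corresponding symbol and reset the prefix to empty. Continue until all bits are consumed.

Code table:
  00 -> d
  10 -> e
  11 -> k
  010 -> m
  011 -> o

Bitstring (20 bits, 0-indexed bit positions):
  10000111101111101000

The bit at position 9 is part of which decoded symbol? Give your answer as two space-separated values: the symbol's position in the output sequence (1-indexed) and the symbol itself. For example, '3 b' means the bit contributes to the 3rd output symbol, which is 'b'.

Bit 0: prefix='1' (no match yet)
Bit 1: prefix='10' -> emit 'e', reset
Bit 2: prefix='0' (no match yet)
Bit 3: prefix='00' -> emit 'd', reset
Bit 4: prefix='0' (no match yet)
Bit 5: prefix='01' (no match yet)
Bit 6: prefix='011' -> emit 'o', reset
Bit 7: prefix='1' (no match yet)
Bit 8: prefix='11' -> emit 'k', reset
Bit 9: prefix='0' (no match yet)
Bit 10: prefix='01' (no match yet)
Bit 11: prefix='011' -> emit 'o', reset
Bit 12: prefix='1' (no match yet)
Bit 13: prefix='11' -> emit 'k', reset

Answer: 5 o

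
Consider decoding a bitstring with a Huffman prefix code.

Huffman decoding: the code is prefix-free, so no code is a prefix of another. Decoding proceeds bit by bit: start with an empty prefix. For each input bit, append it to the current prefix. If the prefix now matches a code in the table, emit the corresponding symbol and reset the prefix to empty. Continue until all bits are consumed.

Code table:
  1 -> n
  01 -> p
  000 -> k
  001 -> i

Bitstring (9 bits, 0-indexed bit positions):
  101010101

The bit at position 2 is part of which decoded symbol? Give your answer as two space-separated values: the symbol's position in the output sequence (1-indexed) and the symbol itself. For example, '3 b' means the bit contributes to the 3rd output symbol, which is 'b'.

Bit 0: prefix='1' -> emit 'n', reset
Bit 1: prefix='0' (no match yet)
Bit 2: prefix='01' -> emit 'p', reset
Bit 3: prefix='0' (no match yet)
Bit 4: prefix='01' -> emit 'p', reset
Bit 5: prefix='0' (no match yet)
Bit 6: prefix='01' -> emit 'p', reset

Answer: 2 p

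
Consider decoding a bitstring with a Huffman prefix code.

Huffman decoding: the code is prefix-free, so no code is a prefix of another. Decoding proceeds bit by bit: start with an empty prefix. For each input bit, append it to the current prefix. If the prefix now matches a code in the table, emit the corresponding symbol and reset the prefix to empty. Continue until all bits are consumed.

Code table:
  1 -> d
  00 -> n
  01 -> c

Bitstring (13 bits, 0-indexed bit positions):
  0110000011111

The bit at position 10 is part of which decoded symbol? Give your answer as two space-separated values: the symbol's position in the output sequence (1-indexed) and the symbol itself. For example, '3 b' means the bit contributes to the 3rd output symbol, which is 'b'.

Bit 0: prefix='0' (no match yet)
Bit 1: prefix='01' -> emit 'c', reset
Bit 2: prefix='1' -> emit 'd', reset
Bit 3: prefix='0' (no match yet)
Bit 4: prefix='00' -> emit 'n', reset
Bit 5: prefix='0' (no match yet)
Bit 6: prefix='00' -> emit 'n', reset
Bit 7: prefix='0' (no match yet)
Bit 8: prefix='01' -> emit 'c', reset
Bit 9: prefix='1' -> emit 'd', reset
Bit 10: prefix='1' -> emit 'd', reset
Bit 11: prefix='1' -> emit 'd', reset
Bit 12: prefix='1' -> emit 'd', reset

Answer: 7 d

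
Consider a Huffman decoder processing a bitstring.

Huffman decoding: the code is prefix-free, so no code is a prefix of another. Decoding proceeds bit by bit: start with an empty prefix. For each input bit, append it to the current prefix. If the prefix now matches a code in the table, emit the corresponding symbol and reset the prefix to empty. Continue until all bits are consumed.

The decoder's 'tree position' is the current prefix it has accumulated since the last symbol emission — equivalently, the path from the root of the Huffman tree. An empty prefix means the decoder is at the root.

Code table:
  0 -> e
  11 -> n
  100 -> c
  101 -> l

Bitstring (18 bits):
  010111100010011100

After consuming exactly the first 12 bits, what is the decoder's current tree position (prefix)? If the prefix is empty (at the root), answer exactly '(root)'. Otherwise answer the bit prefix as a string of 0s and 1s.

Answer: 10

Derivation:
Bit 0: prefix='0' -> emit 'e', reset
Bit 1: prefix='1' (no match yet)
Bit 2: prefix='10' (no match yet)
Bit 3: prefix='101' -> emit 'l', reset
Bit 4: prefix='1' (no match yet)
Bit 5: prefix='11' -> emit 'n', reset
Bit 6: prefix='1' (no match yet)
Bit 7: prefix='10' (no match yet)
Bit 8: prefix='100' -> emit 'c', reset
Bit 9: prefix='0' -> emit 'e', reset
Bit 10: prefix='1' (no match yet)
Bit 11: prefix='10' (no match yet)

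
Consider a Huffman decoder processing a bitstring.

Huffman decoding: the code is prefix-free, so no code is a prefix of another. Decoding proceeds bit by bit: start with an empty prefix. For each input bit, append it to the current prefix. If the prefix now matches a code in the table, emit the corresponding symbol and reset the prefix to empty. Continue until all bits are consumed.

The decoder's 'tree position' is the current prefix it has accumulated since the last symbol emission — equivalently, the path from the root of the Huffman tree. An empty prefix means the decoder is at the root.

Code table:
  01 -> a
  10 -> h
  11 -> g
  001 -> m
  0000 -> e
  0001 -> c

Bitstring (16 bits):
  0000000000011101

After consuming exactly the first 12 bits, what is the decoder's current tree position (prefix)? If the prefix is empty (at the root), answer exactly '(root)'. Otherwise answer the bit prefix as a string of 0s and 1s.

Bit 0: prefix='0' (no match yet)
Bit 1: prefix='00' (no match yet)
Bit 2: prefix='000' (no match yet)
Bit 3: prefix='0000' -> emit 'e', reset
Bit 4: prefix='0' (no match yet)
Bit 5: prefix='00' (no match yet)
Bit 6: prefix='000' (no match yet)
Bit 7: prefix='0000' -> emit 'e', reset
Bit 8: prefix='0' (no match yet)
Bit 9: prefix='00' (no match yet)
Bit 10: prefix='000' (no match yet)
Bit 11: prefix='0001' -> emit 'c', reset

Answer: (root)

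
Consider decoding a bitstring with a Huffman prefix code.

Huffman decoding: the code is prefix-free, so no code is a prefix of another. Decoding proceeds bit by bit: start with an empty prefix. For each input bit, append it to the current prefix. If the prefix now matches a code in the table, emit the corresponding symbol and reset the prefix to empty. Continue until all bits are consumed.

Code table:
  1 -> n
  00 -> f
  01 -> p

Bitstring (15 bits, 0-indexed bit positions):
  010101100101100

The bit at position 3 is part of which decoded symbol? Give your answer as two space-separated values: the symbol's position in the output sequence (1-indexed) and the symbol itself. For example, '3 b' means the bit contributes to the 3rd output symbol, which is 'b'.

Bit 0: prefix='0' (no match yet)
Bit 1: prefix='01' -> emit 'p', reset
Bit 2: prefix='0' (no match yet)
Bit 3: prefix='01' -> emit 'p', reset
Bit 4: prefix='0' (no match yet)
Bit 5: prefix='01' -> emit 'p', reset
Bit 6: prefix='1' -> emit 'n', reset
Bit 7: prefix='0' (no match yet)

Answer: 2 p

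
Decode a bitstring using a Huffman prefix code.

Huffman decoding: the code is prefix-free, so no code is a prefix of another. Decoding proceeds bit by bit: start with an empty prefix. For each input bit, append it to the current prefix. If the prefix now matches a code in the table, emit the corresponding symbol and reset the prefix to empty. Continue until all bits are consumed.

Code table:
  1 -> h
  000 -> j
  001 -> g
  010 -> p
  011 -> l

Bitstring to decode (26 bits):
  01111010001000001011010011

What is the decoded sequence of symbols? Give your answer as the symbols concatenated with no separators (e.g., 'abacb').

Bit 0: prefix='0' (no match yet)
Bit 1: prefix='01' (no match yet)
Bit 2: prefix='011' -> emit 'l', reset
Bit 3: prefix='1' -> emit 'h', reset
Bit 4: prefix='1' -> emit 'h', reset
Bit 5: prefix='0' (no match yet)
Bit 6: prefix='01' (no match yet)
Bit 7: prefix='010' -> emit 'p', reset
Bit 8: prefix='0' (no match yet)
Bit 9: prefix='00' (no match yet)
Bit 10: prefix='001' -> emit 'g', reset
Bit 11: prefix='0' (no match yet)
Bit 12: prefix='00' (no match yet)
Bit 13: prefix='000' -> emit 'j', reset
Bit 14: prefix='0' (no match yet)
Bit 15: prefix='00' (no match yet)
Bit 16: prefix='001' -> emit 'g', reset
Bit 17: prefix='0' (no match yet)
Bit 18: prefix='01' (no match yet)
Bit 19: prefix='011' -> emit 'l', reset
Bit 20: prefix='0' (no match yet)
Bit 21: prefix='01' (no match yet)
Bit 22: prefix='010' -> emit 'p', reset
Bit 23: prefix='0' (no match yet)
Bit 24: prefix='01' (no match yet)
Bit 25: prefix='011' -> emit 'l', reset

Answer: lhhpgjglpl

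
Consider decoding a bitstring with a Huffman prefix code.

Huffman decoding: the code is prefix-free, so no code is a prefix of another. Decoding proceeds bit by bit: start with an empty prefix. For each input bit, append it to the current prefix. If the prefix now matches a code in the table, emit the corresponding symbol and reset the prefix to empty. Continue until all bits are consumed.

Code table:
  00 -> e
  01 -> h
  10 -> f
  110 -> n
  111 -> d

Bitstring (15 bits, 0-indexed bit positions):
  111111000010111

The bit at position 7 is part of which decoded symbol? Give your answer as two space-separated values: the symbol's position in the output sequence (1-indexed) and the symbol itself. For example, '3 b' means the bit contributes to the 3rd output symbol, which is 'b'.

Answer: 3 e

Derivation:
Bit 0: prefix='1' (no match yet)
Bit 1: prefix='11' (no match yet)
Bit 2: prefix='111' -> emit 'd', reset
Bit 3: prefix='1' (no match yet)
Bit 4: prefix='11' (no match yet)
Bit 5: prefix='111' -> emit 'd', reset
Bit 6: prefix='0' (no match yet)
Bit 7: prefix='00' -> emit 'e', reset
Bit 8: prefix='0' (no match yet)
Bit 9: prefix='00' -> emit 'e', reset
Bit 10: prefix='1' (no match yet)
Bit 11: prefix='10' -> emit 'f', reset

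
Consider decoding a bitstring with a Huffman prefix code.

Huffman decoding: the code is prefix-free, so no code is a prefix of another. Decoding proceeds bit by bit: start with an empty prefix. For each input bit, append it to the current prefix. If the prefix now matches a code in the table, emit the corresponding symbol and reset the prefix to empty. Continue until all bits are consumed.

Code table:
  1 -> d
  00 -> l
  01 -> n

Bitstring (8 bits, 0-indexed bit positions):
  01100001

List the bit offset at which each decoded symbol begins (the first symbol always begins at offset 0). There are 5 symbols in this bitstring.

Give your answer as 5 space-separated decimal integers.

Bit 0: prefix='0' (no match yet)
Bit 1: prefix='01' -> emit 'n', reset
Bit 2: prefix='1' -> emit 'd', reset
Bit 3: prefix='0' (no match yet)
Bit 4: prefix='00' -> emit 'l', reset
Bit 5: prefix='0' (no match yet)
Bit 6: prefix='00' -> emit 'l', reset
Bit 7: prefix='1' -> emit 'd', reset

Answer: 0 2 3 5 7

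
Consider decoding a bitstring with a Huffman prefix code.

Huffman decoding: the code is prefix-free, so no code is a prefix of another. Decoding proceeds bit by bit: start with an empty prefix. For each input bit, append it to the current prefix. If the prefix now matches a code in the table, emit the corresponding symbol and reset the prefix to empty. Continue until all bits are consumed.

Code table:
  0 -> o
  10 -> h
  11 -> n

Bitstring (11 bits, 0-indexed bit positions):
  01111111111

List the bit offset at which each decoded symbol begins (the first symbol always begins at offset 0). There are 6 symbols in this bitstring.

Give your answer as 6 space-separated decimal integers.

Answer: 0 1 3 5 7 9

Derivation:
Bit 0: prefix='0' -> emit 'o', reset
Bit 1: prefix='1' (no match yet)
Bit 2: prefix='11' -> emit 'n', reset
Bit 3: prefix='1' (no match yet)
Bit 4: prefix='11' -> emit 'n', reset
Bit 5: prefix='1' (no match yet)
Bit 6: prefix='11' -> emit 'n', reset
Bit 7: prefix='1' (no match yet)
Bit 8: prefix='11' -> emit 'n', reset
Bit 9: prefix='1' (no match yet)
Bit 10: prefix='11' -> emit 'n', reset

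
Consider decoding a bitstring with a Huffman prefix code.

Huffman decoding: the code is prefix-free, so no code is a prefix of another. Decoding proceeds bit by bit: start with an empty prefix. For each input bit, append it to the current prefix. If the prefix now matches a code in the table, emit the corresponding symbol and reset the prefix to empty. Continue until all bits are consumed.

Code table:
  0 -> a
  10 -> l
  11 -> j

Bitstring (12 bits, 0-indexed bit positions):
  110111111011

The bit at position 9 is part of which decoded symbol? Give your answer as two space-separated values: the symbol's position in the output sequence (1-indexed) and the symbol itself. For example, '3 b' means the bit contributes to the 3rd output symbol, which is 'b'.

Bit 0: prefix='1' (no match yet)
Bit 1: prefix='11' -> emit 'j', reset
Bit 2: prefix='0' -> emit 'a', reset
Bit 3: prefix='1' (no match yet)
Bit 4: prefix='11' -> emit 'j', reset
Bit 5: prefix='1' (no match yet)
Bit 6: prefix='11' -> emit 'j', reset
Bit 7: prefix='1' (no match yet)
Bit 8: prefix='11' -> emit 'j', reset
Bit 9: prefix='0' -> emit 'a', reset
Bit 10: prefix='1' (no match yet)
Bit 11: prefix='11' -> emit 'j', reset

Answer: 6 a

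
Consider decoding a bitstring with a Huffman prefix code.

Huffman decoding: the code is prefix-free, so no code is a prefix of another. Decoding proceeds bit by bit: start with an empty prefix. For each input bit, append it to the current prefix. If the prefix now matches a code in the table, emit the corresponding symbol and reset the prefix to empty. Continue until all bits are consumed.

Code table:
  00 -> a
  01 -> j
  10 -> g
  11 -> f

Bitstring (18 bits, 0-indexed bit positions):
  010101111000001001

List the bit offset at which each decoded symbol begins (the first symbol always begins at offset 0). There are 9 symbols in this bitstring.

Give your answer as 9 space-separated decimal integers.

Answer: 0 2 4 6 8 10 12 14 16

Derivation:
Bit 0: prefix='0' (no match yet)
Bit 1: prefix='01' -> emit 'j', reset
Bit 2: prefix='0' (no match yet)
Bit 3: prefix='01' -> emit 'j', reset
Bit 4: prefix='0' (no match yet)
Bit 5: prefix='01' -> emit 'j', reset
Bit 6: prefix='1' (no match yet)
Bit 7: prefix='11' -> emit 'f', reset
Bit 8: prefix='1' (no match yet)
Bit 9: prefix='10' -> emit 'g', reset
Bit 10: prefix='0' (no match yet)
Bit 11: prefix='00' -> emit 'a', reset
Bit 12: prefix='0' (no match yet)
Bit 13: prefix='00' -> emit 'a', reset
Bit 14: prefix='1' (no match yet)
Bit 15: prefix='10' -> emit 'g', reset
Bit 16: prefix='0' (no match yet)
Bit 17: prefix='01' -> emit 'j', reset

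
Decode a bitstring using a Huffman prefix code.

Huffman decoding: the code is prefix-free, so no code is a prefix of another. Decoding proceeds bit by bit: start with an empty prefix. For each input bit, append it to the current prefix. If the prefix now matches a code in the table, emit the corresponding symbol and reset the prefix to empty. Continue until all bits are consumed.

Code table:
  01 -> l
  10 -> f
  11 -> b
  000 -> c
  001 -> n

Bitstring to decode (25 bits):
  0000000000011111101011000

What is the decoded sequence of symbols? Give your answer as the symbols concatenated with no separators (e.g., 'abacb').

Bit 0: prefix='0' (no match yet)
Bit 1: prefix='00' (no match yet)
Bit 2: prefix='000' -> emit 'c', reset
Bit 3: prefix='0' (no match yet)
Bit 4: prefix='00' (no match yet)
Bit 5: prefix='000' -> emit 'c', reset
Bit 6: prefix='0' (no match yet)
Bit 7: prefix='00' (no match yet)
Bit 8: prefix='000' -> emit 'c', reset
Bit 9: prefix='0' (no match yet)
Bit 10: prefix='00' (no match yet)
Bit 11: prefix='001' -> emit 'n', reset
Bit 12: prefix='1' (no match yet)
Bit 13: prefix='11' -> emit 'b', reset
Bit 14: prefix='1' (no match yet)
Bit 15: prefix='11' -> emit 'b', reset
Bit 16: prefix='1' (no match yet)
Bit 17: prefix='10' -> emit 'f', reset
Bit 18: prefix='1' (no match yet)
Bit 19: prefix='10' -> emit 'f', reset
Bit 20: prefix='1' (no match yet)
Bit 21: prefix='11' -> emit 'b', reset
Bit 22: prefix='0' (no match yet)
Bit 23: prefix='00' (no match yet)
Bit 24: prefix='000' -> emit 'c', reset

Answer: cccnbbffbc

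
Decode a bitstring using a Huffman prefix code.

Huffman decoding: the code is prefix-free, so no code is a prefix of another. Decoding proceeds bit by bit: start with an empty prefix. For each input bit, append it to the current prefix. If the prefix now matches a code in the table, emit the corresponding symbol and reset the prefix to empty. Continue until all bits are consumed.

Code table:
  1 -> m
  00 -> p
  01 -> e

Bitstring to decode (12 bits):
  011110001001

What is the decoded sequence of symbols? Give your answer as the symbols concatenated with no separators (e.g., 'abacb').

Bit 0: prefix='0' (no match yet)
Bit 1: prefix='01' -> emit 'e', reset
Bit 2: prefix='1' -> emit 'm', reset
Bit 3: prefix='1' -> emit 'm', reset
Bit 4: prefix='1' -> emit 'm', reset
Bit 5: prefix='0' (no match yet)
Bit 6: prefix='00' -> emit 'p', reset
Bit 7: prefix='0' (no match yet)
Bit 8: prefix='01' -> emit 'e', reset
Bit 9: prefix='0' (no match yet)
Bit 10: prefix='00' -> emit 'p', reset
Bit 11: prefix='1' -> emit 'm', reset

Answer: emmmpepm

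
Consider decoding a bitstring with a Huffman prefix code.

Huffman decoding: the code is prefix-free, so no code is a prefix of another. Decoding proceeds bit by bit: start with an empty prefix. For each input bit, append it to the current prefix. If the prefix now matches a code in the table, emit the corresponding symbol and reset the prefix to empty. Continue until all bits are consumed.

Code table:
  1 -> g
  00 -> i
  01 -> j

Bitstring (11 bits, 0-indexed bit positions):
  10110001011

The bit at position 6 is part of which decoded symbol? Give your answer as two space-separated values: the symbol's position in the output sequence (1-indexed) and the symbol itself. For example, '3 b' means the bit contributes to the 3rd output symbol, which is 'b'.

Bit 0: prefix='1' -> emit 'g', reset
Bit 1: prefix='0' (no match yet)
Bit 2: prefix='01' -> emit 'j', reset
Bit 3: prefix='1' -> emit 'g', reset
Bit 4: prefix='0' (no match yet)
Bit 5: prefix='00' -> emit 'i', reset
Bit 6: prefix='0' (no match yet)
Bit 7: prefix='01' -> emit 'j', reset
Bit 8: prefix='0' (no match yet)
Bit 9: prefix='01' -> emit 'j', reset
Bit 10: prefix='1' -> emit 'g', reset

Answer: 5 j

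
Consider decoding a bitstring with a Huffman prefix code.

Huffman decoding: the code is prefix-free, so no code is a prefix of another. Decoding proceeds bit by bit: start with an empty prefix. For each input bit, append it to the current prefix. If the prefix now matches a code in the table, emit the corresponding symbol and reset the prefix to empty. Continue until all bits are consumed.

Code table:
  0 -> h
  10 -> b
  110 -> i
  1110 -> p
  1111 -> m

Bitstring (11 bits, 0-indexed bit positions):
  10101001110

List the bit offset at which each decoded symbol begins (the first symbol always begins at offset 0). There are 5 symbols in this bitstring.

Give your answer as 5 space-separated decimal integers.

Answer: 0 2 4 6 7

Derivation:
Bit 0: prefix='1' (no match yet)
Bit 1: prefix='10' -> emit 'b', reset
Bit 2: prefix='1' (no match yet)
Bit 3: prefix='10' -> emit 'b', reset
Bit 4: prefix='1' (no match yet)
Bit 5: prefix='10' -> emit 'b', reset
Bit 6: prefix='0' -> emit 'h', reset
Bit 7: prefix='1' (no match yet)
Bit 8: prefix='11' (no match yet)
Bit 9: prefix='111' (no match yet)
Bit 10: prefix='1110' -> emit 'p', reset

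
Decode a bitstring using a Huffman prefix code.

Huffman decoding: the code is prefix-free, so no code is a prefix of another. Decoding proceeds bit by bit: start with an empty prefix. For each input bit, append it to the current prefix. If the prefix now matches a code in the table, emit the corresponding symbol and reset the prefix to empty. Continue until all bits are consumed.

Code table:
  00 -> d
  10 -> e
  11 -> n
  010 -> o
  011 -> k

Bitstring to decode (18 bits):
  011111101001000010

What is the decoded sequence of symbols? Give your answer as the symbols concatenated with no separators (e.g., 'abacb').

Bit 0: prefix='0' (no match yet)
Bit 1: prefix='01' (no match yet)
Bit 2: prefix='011' -> emit 'k', reset
Bit 3: prefix='1' (no match yet)
Bit 4: prefix='11' -> emit 'n', reset
Bit 5: prefix='1' (no match yet)
Bit 6: prefix='11' -> emit 'n', reset
Bit 7: prefix='0' (no match yet)
Bit 8: prefix='01' (no match yet)
Bit 9: prefix='010' -> emit 'o', reset
Bit 10: prefix='0' (no match yet)
Bit 11: prefix='01' (no match yet)
Bit 12: prefix='010' -> emit 'o', reset
Bit 13: prefix='0' (no match yet)
Bit 14: prefix='00' -> emit 'd', reset
Bit 15: prefix='0' (no match yet)
Bit 16: prefix='01' (no match yet)
Bit 17: prefix='010' -> emit 'o', reset

Answer: knnoodo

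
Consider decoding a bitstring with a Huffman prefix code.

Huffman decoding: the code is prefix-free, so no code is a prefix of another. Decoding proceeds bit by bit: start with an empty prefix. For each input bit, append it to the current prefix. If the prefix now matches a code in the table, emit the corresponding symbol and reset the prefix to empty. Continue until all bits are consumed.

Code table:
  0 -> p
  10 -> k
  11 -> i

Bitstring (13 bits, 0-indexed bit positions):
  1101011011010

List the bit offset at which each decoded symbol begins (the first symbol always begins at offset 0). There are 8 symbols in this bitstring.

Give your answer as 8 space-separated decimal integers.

Bit 0: prefix='1' (no match yet)
Bit 1: prefix='11' -> emit 'i', reset
Bit 2: prefix='0' -> emit 'p', reset
Bit 3: prefix='1' (no match yet)
Bit 4: prefix='10' -> emit 'k', reset
Bit 5: prefix='1' (no match yet)
Bit 6: prefix='11' -> emit 'i', reset
Bit 7: prefix='0' -> emit 'p', reset
Bit 8: prefix='1' (no match yet)
Bit 9: prefix='11' -> emit 'i', reset
Bit 10: prefix='0' -> emit 'p', reset
Bit 11: prefix='1' (no match yet)
Bit 12: prefix='10' -> emit 'k', reset

Answer: 0 2 3 5 7 8 10 11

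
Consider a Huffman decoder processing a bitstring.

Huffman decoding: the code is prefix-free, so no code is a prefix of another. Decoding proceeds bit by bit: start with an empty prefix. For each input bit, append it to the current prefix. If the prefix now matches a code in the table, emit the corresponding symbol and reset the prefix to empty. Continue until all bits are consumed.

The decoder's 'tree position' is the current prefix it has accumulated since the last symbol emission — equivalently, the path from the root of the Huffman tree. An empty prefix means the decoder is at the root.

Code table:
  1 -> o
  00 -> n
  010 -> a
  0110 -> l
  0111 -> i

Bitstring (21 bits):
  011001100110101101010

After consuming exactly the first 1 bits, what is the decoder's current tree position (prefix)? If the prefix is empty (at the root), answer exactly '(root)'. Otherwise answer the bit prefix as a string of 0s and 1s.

Bit 0: prefix='0' (no match yet)

Answer: 0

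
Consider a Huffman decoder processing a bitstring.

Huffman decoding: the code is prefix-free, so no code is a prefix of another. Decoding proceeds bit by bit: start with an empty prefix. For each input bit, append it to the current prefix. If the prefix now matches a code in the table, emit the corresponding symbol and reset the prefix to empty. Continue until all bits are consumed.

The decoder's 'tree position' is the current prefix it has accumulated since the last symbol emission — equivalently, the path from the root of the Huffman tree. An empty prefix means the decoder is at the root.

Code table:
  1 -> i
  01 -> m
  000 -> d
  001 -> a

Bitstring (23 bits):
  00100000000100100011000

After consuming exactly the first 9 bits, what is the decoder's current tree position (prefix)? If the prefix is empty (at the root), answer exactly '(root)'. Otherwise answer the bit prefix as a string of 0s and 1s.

Bit 0: prefix='0' (no match yet)
Bit 1: prefix='00' (no match yet)
Bit 2: prefix='001' -> emit 'a', reset
Bit 3: prefix='0' (no match yet)
Bit 4: prefix='00' (no match yet)
Bit 5: prefix='000' -> emit 'd', reset
Bit 6: prefix='0' (no match yet)
Bit 7: prefix='00' (no match yet)
Bit 8: prefix='000' -> emit 'd', reset

Answer: (root)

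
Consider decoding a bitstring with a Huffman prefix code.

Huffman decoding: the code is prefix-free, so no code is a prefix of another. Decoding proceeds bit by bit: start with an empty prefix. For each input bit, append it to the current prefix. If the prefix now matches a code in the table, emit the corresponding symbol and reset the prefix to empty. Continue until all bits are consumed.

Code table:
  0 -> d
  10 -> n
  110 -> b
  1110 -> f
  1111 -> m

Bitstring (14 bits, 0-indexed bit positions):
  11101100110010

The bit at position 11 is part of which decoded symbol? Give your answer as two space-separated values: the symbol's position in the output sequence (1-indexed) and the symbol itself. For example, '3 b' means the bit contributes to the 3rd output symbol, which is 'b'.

Answer: 5 d

Derivation:
Bit 0: prefix='1' (no match yet)
Bit 1: prefix='11' (no match yet)
Bit 2: prefix='111' (no match yet)
Bit 3: prefix='1110' -> emit 'f', reset
Bit 4: prefix='1' (no match yet)
Bit 5: prefix='11' (no match yet)
Bit 6: prefix='110' -> emit 'b', reset
Bit 7: prefix='0' -> emit 'd', reset
Bit 8: prefix='1' (no match yet)
Bit 9: prefix='11' (no match yet)
Bit 10: prefix='110' -> emit 'b', reset
Bit 11: prefix='0' -> emit 'd', reset
Bit 12: prefix='1' (no match yet)
Bit 13: prefix='10' -> emit 'n', reset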